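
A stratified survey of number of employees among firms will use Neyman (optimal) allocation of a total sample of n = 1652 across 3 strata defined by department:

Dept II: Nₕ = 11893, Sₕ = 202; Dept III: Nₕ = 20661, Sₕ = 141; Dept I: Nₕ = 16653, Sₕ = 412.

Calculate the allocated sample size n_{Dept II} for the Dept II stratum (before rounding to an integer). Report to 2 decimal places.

325.93

Neyman allocation: nₕ = n·NₕSₕ / Σⱼ NⱼSⱼ.
Σ NⱼSⱼ = 11893·202 + 20661·141 + 16653·412 = 1.2176623 × 10^7.
n_{Dept II} = 1652·11893·202 / (1.2176623 × 10^7) = 325.93.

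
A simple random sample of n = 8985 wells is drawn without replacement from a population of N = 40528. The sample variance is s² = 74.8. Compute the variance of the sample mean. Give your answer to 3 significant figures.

0.00648

Under SRS without replacement, Var(ȳ) = (1 − f)·s²/n with f = n/N = 8985/40528 = 0.22169858.
Var(ȳ) = (1 − 0.22169858)·74.8/8985 = 0.77830142·0.0083249861 = 0.0064793485.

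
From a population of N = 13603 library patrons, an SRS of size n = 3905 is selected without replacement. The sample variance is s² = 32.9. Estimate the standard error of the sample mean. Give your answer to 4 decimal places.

0.0775

Under SRS without replacement, Var(ȳ) = (1 − f)·s²/n with f = n/N = 3905/13603 = 0.28706903.
Var(ȳ) = (1 − 0.28706903)·32.9/3905 = 0.71293097·0.008425096 = 0.0060065119.
SE(ȳ) = √(0.0060065119) = 0.0775.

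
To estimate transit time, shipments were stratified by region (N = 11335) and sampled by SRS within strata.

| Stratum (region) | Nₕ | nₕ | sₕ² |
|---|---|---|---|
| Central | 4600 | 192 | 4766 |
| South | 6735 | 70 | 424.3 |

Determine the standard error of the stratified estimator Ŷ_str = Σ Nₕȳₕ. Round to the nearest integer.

27846

Var(Ŷ_str) = Σₕ Nₕ²(1 − fₕ)sₕ²/nₕ.
Central: 4600²·(1 − 192/4600)·4766/192 = 5.0332932 × 10^8.
South: 6735²·(1 − 70/6735)·424.3/70 = 2.720901 × 10^8.
Sum = 7.7541942 × 10^8.
SE = √(7.7541942 × 10^8) = 27846.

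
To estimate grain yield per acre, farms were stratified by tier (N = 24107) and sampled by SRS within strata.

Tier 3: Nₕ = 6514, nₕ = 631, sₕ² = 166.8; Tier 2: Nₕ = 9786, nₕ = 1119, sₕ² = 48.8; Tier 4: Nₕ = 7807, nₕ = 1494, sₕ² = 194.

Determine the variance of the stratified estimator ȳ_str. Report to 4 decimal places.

0.0348

Var(ȳ_str) = Σₕ Wₕ²(1 − fₕ)sₕ²/nₕ with Wₕ = Nₕ/N, N = 24107.
Tier 3: Wₕ = 0.27021197; term = 0.27021197²·(1 − 0.09686828)·166.8/631 = 0.017431187.
Tier 2: Wₕ = 0.40594018; term = 0.40594018²·(1 − 0.11434703)·48.8/1119 = 0.0063646922.
Tier 4: Wₕ = 0.32384785; term = 0.32384785²·(1 − 0.19136672)·194/1494 = 0.011012471.
Sum = 0.03480835.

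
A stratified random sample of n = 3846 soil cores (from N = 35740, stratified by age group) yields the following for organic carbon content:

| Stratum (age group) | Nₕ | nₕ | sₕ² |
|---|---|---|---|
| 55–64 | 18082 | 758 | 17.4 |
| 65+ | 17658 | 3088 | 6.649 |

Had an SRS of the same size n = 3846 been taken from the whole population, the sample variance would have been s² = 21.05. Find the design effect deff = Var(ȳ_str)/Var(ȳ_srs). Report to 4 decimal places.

Var(ȳ_str) = Σ Wₕ²(1−fₕ)sₕ²/nₕ with Wₕ = Nₕ/35740:
  55–64: (18082/35740)²·(1−758/18082)·17.4/758 = 0.0056294451
  65+: (17658/35740)²·(1−3088/17658)·6.649/3088 = 4.3368161 × 10^-4
  → Var(ȳ_str) = 0.0060631267.
Var(ȳ_srs) = (1 − 3846/35740)·21.05/3846 = 0.004884243.
deff = 0.0060631267 / 0.004884243 = 1.2414.

1.2414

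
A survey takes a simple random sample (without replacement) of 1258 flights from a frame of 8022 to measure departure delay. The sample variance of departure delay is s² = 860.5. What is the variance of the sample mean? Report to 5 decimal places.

0.57675

Under SRS without replacement, Var(ȳ) = (1 − f)·s²/n with f = n/N = 1258/8022 = 0.15681875.
Var(ȳ) = (1 − 0.15681875)·860.5/1258 = 0.84318125·0.68402226 = 0.57675474.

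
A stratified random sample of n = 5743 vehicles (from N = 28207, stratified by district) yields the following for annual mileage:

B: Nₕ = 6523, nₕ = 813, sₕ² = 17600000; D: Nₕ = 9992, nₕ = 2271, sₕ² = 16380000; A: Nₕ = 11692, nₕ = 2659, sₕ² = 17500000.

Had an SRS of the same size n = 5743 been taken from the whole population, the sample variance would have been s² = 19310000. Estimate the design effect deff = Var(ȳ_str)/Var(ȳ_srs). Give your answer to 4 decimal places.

Var(ȳ_str) = Σ Wₕ²(1−fₕ)sₕ²/nₕ with Wₕ = Nₕ/28207:
  B: (6523/28207)²·(1−813/6523)·17600000/813 = 1013.4255
  D: (9992/28207)²·(1−2271/9992)·16380000/2271 = 699.37313
  A: (11692/28207)²·(1−2659/11692)·17500000/2659 = 873.62837
  → Var(ȳ_str) = 2586.427.
Var(ȳ_srs) = (1 − 5743/28207)·19310000/5743 = 2677.7723.
deff = 2586.427 / 2677.7723 = 0.9659.

0.9659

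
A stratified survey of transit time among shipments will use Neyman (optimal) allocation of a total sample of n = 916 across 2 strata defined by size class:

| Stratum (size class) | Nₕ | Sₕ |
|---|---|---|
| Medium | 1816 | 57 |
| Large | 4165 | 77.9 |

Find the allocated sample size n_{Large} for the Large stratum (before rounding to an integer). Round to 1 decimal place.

Neyman allocation: nₕ = n·NₕSₕ / Σⱼ NⱼSⱼ.
Σ NⱼSⱼ = 1816·57 + 4165·77.9 = 427965.5.
n_{Large} = 916·4165·77.9 / 427965.5 = 694.4.

694.4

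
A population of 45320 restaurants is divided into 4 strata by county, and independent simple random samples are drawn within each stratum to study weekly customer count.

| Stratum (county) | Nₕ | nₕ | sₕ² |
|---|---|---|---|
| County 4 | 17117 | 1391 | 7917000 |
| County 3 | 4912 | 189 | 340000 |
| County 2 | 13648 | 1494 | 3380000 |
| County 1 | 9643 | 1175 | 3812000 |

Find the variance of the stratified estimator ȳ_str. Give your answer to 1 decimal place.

1077.9

Var(ȳ_str) = Σₕ Wₕ²(1 − fₕ)sₕ²/nₕ with Wₕ = Nₕ/N, N = 45320.
County 4: Wₕ = 0.37769197; term = 0.37769197²·(1 − 0.08126424)·7917000/1391 = 745.93268.
County 3: Wₕ = 0.10838482; term = 0.10838482²·(1 − 0.03847720)·340000/189 = 20.319528.
County 2: Wₕ = 0.30114740; term = 0.30114740²·(1 − 0.10946659)·3380000/1494 = 182.71514.
County 1: Wₕ = 0.21277582; term = 0.21277582²·(1 − 0.12185005)·3812000/1175 = 128.98174.
Sum = 1077.9491.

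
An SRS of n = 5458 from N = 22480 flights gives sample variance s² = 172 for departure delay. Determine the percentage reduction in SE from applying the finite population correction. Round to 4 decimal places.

12.9824

f = n/N = 5458/22480 = 0.24279359.
SE_no-fpc = √(s²/n) = 0.17752007; SE_fpc = √((1−f)s²/n) = 0.15447372.
Ratio = √(1−f) = 0.87017608. Reduction = 100·(1 − 0.87017608) = 12.9824%.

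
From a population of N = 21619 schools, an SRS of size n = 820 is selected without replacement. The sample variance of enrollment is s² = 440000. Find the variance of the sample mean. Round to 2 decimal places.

Under SRS without replacement, Var(ȳ) = (1 − f)·s²/n with f = n/N = 820/21619 = 0.03792960.
Var(ȳ) = (1 − 0.03792960)·440000/820 = 0.96207040·536.58537 = 516.2329.

516.23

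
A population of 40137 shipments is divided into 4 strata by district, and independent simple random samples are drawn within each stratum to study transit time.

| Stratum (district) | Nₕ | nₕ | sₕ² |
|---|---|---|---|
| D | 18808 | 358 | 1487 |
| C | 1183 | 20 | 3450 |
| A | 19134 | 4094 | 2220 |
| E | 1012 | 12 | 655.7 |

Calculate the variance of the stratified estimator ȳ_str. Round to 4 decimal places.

1.1732

Var(ȳ_str) = Σₕ Wₕ²(1 − fₕ)sₕ²/nₕ with Wₕ = Nₕ/N, N = 40137.
D: Wₕ = 0.46859506; term = 0.46859506²·(1 − 0.01903445)·1487/358 = 0.89469933.
C: Wₕ = 0.02947405; term = 0.02947405²·(1 − 0.01690617)·3450/20 = 0.14732069.
A: Wₕ = 0.47671724; term = 0.47671724²·(1 − 0.21396467)·2220/4094 = 0.096865456.
E: Wₕ = 0.02521364; term = 0.02521364²·(1 − 0.01185771)·655.7/12 = 0.034325323.
Sum = 1.1732108.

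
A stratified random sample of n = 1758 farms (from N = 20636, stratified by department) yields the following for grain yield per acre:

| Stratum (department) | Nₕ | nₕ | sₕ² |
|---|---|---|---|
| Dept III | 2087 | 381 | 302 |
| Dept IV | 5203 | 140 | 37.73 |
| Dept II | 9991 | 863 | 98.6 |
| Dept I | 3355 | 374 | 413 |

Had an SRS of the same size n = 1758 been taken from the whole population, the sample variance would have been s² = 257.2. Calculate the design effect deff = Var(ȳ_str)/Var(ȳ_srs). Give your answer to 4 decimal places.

0.5507

Var(ȳ_str) = Σ Wₕ²(1−fₕ)sₕ²/nₕ with Wₕ = Nₕ/20636:
  Dept III: (2087/20636)²·(1−381/2087)·302/381 = 0.0066272355
  Dept IV: (5203/20636)²·(1−140/5203)·37.73/140 = 0.016671301
  Dept II: (9991/20636)²·(1−863/9991)·98.6/863 = 0.024468068
  Dept I: (3355/20636)²·(1−374/3355)·413/374 = 0.025934741
  → Var(ȳ_str) = 0.073701346.
Var(ȳ_srs) = (1 − 1758/20636)·257.2/1758 = 0.13383896.
deff = 0.073701346 / 0.13383896 = 0.5507.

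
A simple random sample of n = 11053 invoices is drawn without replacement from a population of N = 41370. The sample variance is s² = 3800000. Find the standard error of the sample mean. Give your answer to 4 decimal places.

Under SRS without replacement, Var(ȳ) = (1 − f)·s²/n with f = n/N = 11053/41370 = 0.26717428.
Var(ȳ) = (1 − 0.26717428)·3800000/11053 = 0.73282572·343.79806 = 251.94406.
SE(ȳ) = √(251.94406) = 15.8727.

15.8727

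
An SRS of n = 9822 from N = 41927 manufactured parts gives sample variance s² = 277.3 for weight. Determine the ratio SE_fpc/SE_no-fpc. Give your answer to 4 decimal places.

0.8751

f = n/N = 9822/41927 = 0.23426432.
SE_no-fpc = √(s²/n) = 0.16802541; SE_fpc = √((1−f)s²/n) = 0.14703286.
Ratio = √(1−f) = 0.87506325.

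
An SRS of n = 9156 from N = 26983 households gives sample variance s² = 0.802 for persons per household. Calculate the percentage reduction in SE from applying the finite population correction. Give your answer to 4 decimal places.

f = n/N = 9156/26983 = 0.33932476.
SE_no-fpc = √(s²/n) = 0.0093591044; SE_fpc = √((1−f)s²/n) = 0.0076072608.
Ratio = √(1−f) = 0.81281932. Reduction = 100·(1 − 0.81281932) = 18.7181%.

18.7181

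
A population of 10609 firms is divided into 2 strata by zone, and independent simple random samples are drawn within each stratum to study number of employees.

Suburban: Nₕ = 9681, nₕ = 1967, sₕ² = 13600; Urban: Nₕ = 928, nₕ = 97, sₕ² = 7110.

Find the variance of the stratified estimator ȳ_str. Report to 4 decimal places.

5.0898

Var(ȳ_str) = Σₕ Wₕ²(1 − fₕ)sₕ²/nₕ with Wₕ = Nₕ/N, N = 10609.
Suburban: Wₕ = 0.91252710; term = 0.91252710²·(1 − 0.20318149)·13600/1967 = 4.5875996.
Urban: Wₕ = 0.08747290; term = 0.08747290²·(1 − 0.10452586)·7110/97 = 0.50222458.
Sum = 5.0898242.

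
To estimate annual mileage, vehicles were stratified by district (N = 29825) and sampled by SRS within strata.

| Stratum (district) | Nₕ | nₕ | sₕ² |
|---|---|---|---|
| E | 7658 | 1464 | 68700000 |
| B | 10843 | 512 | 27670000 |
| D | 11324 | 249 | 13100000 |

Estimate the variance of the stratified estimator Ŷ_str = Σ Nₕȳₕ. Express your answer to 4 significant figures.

1.488 × 10^13

Var(Ŷ_str) = Σₕ Nₕ²(1 − fₕ)sₕ²/nₕ.
E: 7658²·(1 − 1464/7658)·68700000/1464 = 2.2258824 × 10^12.
B: 10843²·(1 − 512/10843)·27670000/512 = 6.0538411 × 10^12.
D: 11324²·(1 − 249/11324)·13100000/249 = 6.5980491 × 10^12.
Sum = 1.4877773 × 10^13.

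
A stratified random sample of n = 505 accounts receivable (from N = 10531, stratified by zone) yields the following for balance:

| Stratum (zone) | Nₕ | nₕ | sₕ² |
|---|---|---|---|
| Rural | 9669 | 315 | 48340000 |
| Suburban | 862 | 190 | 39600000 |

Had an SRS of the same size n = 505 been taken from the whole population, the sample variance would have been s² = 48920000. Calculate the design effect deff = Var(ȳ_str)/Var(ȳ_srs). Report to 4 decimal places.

1.3688

Var(ȳ_str) = Σ Wₕ²(1−fₕ)sₕ²/nₕ with Wₕ = Nₕ/10531:
  Rural: (9669/10531)²·(1−315/9669)·48340000/315 = 125151.42
  Suburban: (862/10531)²·(1−190/862)·39600000/190 = 1088.6265
  → Var(ȳ_str) = 126240.05.
Var(ȳ_srs) = (1 − 505/10531)·48920000/505 = 92225.954.
deff = 126240.05 / 92225.954 = 1.3688.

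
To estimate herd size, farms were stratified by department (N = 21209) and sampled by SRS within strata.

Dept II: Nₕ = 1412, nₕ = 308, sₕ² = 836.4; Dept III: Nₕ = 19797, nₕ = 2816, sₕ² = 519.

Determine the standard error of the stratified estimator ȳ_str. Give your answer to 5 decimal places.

Var(ȳ_str) = Σₕ Wₕ²(1 − fₕ)sₕ²/nₕ with Wₕ = Nₕ/N, N = 21209.
Dept II: Wₕ = 0.06657551; term = 0.06657551²·(1 − 0.21813031)·836.4/308 = 0.0094108032.
Dept III: Wₕ = 0.93342449; term = 0.93342449²·(1 − 0.14224377)·519/2816 = 0.13773901.
Sum = 0.14714981.
SE = √(0.14714981) = 0.38360.

0.38360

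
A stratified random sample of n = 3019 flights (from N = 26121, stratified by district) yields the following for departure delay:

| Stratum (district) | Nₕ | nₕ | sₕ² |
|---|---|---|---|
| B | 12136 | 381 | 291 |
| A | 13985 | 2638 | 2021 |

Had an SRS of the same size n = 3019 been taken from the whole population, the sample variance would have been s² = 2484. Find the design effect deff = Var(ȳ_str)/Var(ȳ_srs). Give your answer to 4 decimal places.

Var(ȳ_str) = Σ Wₕ²(1−fₕ)sₕ²/nₕ with Wₕ = Nₕ/26121:
  B: (12136/26121)²·(1−381/12136)·291/381 = 0.15969327
  A: (13985/26121)²·(1−2638/13985)·2021/2638 = 0.17817856
  → Var(ȳ_str) = 0.33787183.
Var(ȳ_srs) = (1 − 3019/26121)·2484/3019 = 0.7276931.
deff = 0.33787183 / 0.7276931 = 0.4643.

0.4643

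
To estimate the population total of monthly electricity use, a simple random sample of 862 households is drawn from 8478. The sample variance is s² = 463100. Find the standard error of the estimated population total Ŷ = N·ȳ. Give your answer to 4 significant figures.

186200

Var(Ŷ) = N²·Var(ȳ) = N²·(1 − n/N)·s²/n.
f = 862/8478 = 0.10167492; Var(ȳ) = 0.89832508·463100/862 = 482.61525.
Var(Ŷ) = 8478² · 482.61525 = 3.4688687 × 10^10.
SE(Ŷ) = √(3.4688687 × 10^10) = 186200.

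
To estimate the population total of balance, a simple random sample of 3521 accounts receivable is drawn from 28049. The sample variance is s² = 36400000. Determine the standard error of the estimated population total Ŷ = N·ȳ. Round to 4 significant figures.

Var(Ŷ) = N²·Var(ȳ) = N²·(1 − n/N)·s²/n.
f = 3521/28049 = 0.12553032; Var(ȳ) = 0.87446968·36400000/3521 = 9040.2432.
Var(Ŷ) = 28049² · 9040.2432 = 7.1123788 × 10^12.
SE(Ŷ) = √(7.1123788 × 10^12) = 2.667 × 10^6.

2.667 × 10^6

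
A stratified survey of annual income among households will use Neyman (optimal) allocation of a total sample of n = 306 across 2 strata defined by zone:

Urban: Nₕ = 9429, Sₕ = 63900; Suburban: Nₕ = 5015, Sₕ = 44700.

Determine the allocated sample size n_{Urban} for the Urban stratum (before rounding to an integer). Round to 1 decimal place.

223.0

Neyman allocation: nₕ = n·NₕSₕ / Σⱼ NⱼSⱼ.
Σ NⱼSⱼ = 9429·63900 + 5015·44700 = 8.266836 × 10^8.
n_{Urban} = 306·9429·63900 / (8.266836 × 10^8) = 223.0.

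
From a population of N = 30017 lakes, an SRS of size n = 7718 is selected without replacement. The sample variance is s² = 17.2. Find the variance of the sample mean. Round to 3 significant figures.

0.00166

Under SRS without replacement, Var(ȳ) = (1 − f)·s²/n with f = n/N = 7718/30017 = 0.25712096.
Var(ȳ) = (1 − 0.25712096)·17.2/7718 = 0.74287904·0.0022285566 = 0.001655548.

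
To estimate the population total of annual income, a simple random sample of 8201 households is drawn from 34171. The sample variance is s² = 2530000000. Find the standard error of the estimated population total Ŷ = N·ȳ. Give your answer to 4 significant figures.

1.655 × 10^7

Var(Ŷ) = N²·Var(ȳ) = N²·(1 − n/N)·s²/n.
f = 8201/34171 = 0.23999883; Var(ȳ) = 0.76000117·2530000000/8201 = 234459.57.
Var(Ŷ) = 34171² · 234459.57 = 2.7376841 × 10^14.
SE(Ŷ) = √(2.7376841 × 10^14) = 1.655 × 10^7.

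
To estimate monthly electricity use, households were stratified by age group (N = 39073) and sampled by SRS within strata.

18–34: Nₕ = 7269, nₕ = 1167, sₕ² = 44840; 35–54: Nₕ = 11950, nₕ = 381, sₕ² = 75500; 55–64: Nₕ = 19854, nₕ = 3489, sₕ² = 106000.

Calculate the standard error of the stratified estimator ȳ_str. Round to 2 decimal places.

5.05

Var(ȳ_str) = Σₕ Wₕ²(1 − fₕ)sₕ²/nₕ with Wₕ = Nₕ/N, N = 39073.
18–34: Wₕ = 0.18603639; term = 0.18603639²·(1 − 0.16054478)·44840/1167 = 1.1163185.
35–54: Wₕ = 0.30583779; term = 0.30583779²·(1 − 0.03188285)·75500/381 = 17.944534.
55–64: Wₕ = 0.50812582; term = 0.50812582²·(1 − 0.17573285)·106000/3489 = 6.4656979.
Sum = 25.52655.
SE = √(25.52655) = 5.05.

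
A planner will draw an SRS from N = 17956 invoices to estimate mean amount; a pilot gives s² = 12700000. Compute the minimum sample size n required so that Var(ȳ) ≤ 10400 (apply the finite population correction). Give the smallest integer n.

Without fpc, n₀ = s²/D = 12700000/10400 = 1221.1538.
With fpc, (1 − n/N)·s²/n ≤ D requires n ≥ n₀/(1 + n₀/N) = 1221.1538/(1 + 1221.1538/17956) = 1143.3937.
Rounding up, n = 1144.

1144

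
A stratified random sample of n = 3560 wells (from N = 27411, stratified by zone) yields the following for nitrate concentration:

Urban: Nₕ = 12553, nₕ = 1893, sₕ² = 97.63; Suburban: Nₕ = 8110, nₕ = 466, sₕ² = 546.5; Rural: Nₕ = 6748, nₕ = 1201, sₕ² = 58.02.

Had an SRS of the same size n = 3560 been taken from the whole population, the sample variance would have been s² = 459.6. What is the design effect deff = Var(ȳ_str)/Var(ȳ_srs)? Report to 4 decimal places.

0.9646

Var(ȳ_str) = Σ Wₕ²(1−fₕ)sₕ²/nₕ with Wₕ = Nₕ/27411:
  Urban: (12553/27411)²·(1−1893/12553)·97.63/1893 = 0.0091851795
  Suburban: (8110/27411)²·(1−466/8110)·546.5/466 = 0.096760036
  Rural: (6748/27411)²·(1−1201/6748)·58.02/1201 = 0.0024066792
  → Var(ȳ_str) = 0.10835189.
Var(ȳ_srs) = (1 − 3560/27411)·459.6/3560 = 0.11233413.
deff = 0.10835189 / 0.11233413 = 0.9646.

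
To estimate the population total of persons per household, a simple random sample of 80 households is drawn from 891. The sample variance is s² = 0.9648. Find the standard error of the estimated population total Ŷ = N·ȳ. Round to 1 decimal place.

93.4

Var(Ŷ) = N²·Var(ȳ) = N²·(1 − n/N)·s²/n.
f = 80/891 = 0.08978676; Var(ȳ) = 0.91021324·0.9648/80 = 0.010977172.
Var(Ŷ) = 891² · 0.010977172 = 8714.5683.
SE(Ŷ) = √(8714.5683) = 93.4.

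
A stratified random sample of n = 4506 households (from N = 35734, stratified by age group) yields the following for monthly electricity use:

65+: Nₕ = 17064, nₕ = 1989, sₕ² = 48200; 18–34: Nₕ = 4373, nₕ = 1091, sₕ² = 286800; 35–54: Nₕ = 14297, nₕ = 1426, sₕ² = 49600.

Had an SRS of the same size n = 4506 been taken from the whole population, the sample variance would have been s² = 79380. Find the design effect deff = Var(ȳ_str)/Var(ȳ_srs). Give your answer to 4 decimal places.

Var(ȳ_str) = Σ Wₕ²(1−fₕ)sₕ²/nₕ with Wₕ = Nₕ/35734:
  65+: (17064/35734)²·(1−1989/17064)·48200/1989 = 4.8818806
  18–34: (4373/35734)²·(1−1091/4373)·286800/1091 = 2.9546714
  35–54: (14297/35734)²·(1−1426/14297)·49600/1426 = 5.0125197
  → Var(ȳ_str) = 12.849072.
Var(ȳ_srs) = (1 − 4506/35734)·79380/4506 = 15.395098.
deff = 12.849072 / 15.395098 = 0.8346.

0.8346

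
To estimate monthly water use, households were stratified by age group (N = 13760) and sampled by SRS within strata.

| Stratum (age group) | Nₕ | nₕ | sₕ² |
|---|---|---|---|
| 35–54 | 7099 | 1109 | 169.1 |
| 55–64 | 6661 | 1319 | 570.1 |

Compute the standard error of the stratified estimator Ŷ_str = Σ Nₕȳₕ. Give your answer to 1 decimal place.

Var(Ŷ_str) = Σₕ Nₕ²(1 − fₕ)sₕ²/nₕ.
35–54: 7099²·(1 − 1109/7099)·169.1/1109 = 6.4838963 × 10^6.
55–64: 6661²·(1 − 1319/6661)·570.1/1319 = 1.537976 × 10^7.
Sum = 2.1863656 × 10^7.
SE = √(2.1863656 × 10^7) = 4675.9.

4675.9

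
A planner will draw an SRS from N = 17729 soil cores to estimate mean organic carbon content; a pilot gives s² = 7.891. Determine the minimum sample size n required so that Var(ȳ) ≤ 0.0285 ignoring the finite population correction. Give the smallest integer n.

277

Without fpc, n₀ = s²/D = 7.891/0.0285 = 276.8772.
Rounding up, n = 277.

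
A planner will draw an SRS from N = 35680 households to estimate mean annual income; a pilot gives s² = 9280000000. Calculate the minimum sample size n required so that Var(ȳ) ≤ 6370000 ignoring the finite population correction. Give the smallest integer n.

Without fpc, n₀ = s²/D = 9280000000/6370000 = 1456.8289.
Rounding up, n = 1457.

1457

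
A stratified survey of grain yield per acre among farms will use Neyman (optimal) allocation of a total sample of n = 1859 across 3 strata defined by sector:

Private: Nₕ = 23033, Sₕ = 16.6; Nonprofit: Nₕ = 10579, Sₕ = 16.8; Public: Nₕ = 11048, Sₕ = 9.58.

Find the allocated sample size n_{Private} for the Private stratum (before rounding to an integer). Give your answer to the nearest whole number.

Neyman allocation: nₕ = n·NₕSₕ / Σⱼ NⱼSⱼ.
Σ NⱼSⱼ = 23033·16.6 + 10579·16.8 + 11048·9.58 = 665914.84.
n_{Private} = 1859·23033·16.6 / 665914.84 = 1067.

1067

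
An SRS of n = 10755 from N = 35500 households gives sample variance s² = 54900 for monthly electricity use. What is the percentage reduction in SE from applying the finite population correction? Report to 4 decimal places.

f = n/N = 10755/35500 = 0.30295775.
SE_no-fpc = √(s²/n) = 2.2593367; SE_fpc = √((1−f)s²/n) = 1.8862989.
Ratio = √(1−f) = 0.83489056. Reduction = 100·(1 − 0.83489056) = 16.5109%.

16.5109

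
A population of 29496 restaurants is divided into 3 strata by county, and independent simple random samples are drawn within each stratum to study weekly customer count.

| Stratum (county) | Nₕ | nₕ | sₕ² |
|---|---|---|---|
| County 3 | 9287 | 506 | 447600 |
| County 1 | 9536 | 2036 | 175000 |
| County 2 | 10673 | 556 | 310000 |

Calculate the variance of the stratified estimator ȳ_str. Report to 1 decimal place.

159.2

Var(ȳ_str) = Σₕ Wₕ²(1 − fₕ)sₕ²/nₕ with Wₕ = Nₕ/N, N = 29496.
County 3: Wₕ = 0.31485625; term = 0.31485625²·(1 − 0.05448476)·447600/506 = 82.914929.
County 1: Wₕ = 0.32329807; term = 0.32329807²·(1 − 0.21350671)·175000/2036 = 7.0658031.
County 2: Wₕ = 0.36184567; term = 0.36184567²·(1 − 0.05209407)·310000/556 = 69.198856.
Sum = 159.17959.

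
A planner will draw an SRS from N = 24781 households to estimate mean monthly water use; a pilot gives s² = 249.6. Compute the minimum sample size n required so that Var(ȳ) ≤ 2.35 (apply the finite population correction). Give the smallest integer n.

106

Without fpc, n₀ = s²/D = 249.6/2.35 = 106.2128.
With fpc, (1 − n/N)·s²/n ≤ D requires n ≥ n₀/(1 + n₀/N) = 106.2128/(1 + 106.2128/24781) = 105.7595.
Rounding up, n = 106.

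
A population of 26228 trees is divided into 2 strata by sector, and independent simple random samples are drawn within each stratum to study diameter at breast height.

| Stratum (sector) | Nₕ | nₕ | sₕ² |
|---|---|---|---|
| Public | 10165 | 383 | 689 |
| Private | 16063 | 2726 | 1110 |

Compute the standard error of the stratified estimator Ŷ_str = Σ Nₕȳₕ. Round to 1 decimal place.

16312.9

Var(Ŷ_str) = Σₕ Nₕ²(1 − fₕ)sₕ²/nₕ.
Public: 10165²·(1 − 383/10165)·689/383 = 1.7887741 × 10^8.
Private: 16063²·(1 − 2726/16063)·1110/2726 = 8.7233227 × 10^7.
Sum = 2.6611064 × 10^8.
SE = √(2.6611064 × 10^8) = 16312.9.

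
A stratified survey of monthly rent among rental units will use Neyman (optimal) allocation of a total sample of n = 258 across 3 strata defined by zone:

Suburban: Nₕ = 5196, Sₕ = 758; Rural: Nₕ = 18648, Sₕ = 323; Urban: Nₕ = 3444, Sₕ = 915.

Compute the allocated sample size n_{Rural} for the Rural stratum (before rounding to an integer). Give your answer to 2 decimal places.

118.51

Neyman allocation: nₕ = n·NₕSₕ / Σⱼ NⱼSⱼ.
Σ NⱼSⱼ = 5196·758 + 18648·323 + 3444·915 = 1.3113132 × 10^7.
n_{Rural} = 258·18648·323 / (1.3113132 × 10^7) = 118.51.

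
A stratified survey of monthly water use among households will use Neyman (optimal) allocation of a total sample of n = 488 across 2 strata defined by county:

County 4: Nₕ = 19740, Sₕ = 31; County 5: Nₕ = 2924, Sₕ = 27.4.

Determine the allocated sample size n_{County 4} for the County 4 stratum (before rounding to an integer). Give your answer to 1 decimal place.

431.5

Neyman allocation: nₕ = n·NₕSₕ / Σⱼ NⱼSⱼ.
Σ NⱼSⱼ = 19740·31 + 2924·27.4 = 692057.6.
n_{County 4} = 488·19740·31 / 692057.6 = 431.5.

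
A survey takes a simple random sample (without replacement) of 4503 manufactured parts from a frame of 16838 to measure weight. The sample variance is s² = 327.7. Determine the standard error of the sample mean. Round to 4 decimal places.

Under SRS without replacement, Var(ȳ) = (1 − f)·s²/n with f = n/N = 4503/16838 = 0.26743081.
Var(ȳ) = (1 − 0.26743081)·327.7/4503 = 0.73256919·0.072773706 = 0.053311775.
SE(ȳ) = √(0.053311775) = 0.2309.

0.2309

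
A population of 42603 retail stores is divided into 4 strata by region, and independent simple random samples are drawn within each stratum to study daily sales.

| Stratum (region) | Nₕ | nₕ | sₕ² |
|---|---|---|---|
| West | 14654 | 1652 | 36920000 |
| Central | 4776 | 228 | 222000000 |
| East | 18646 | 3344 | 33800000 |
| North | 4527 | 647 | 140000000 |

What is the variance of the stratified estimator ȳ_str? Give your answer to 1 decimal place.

Var(ȳ_str) = Σₕ Wₕ²(1 − fₕ)sₕ²/nₕ with Wₕ = Nₕ/N, N = 42603.
West: Wₕ = 0.34396639; term = 0.34396639²·(1 − 0.11273372)·36920000/1652 = 2346.052.
Central: Wₕ = 0.11210478; term = 0.11210478²·(1 − 0.04773869)·222000000/228 = 11652.592.
East: Wₕ = 0.43766871; term = 0.43766871²·(1 − 0.17934141)·33800000/3344 = 1588.927.
North: Wₕ = 0.10626012; term = 0.10626012²·(1 − 0.14292026)·140000000/647 = 2094.0431.
Sum = 17681.614.

17681.6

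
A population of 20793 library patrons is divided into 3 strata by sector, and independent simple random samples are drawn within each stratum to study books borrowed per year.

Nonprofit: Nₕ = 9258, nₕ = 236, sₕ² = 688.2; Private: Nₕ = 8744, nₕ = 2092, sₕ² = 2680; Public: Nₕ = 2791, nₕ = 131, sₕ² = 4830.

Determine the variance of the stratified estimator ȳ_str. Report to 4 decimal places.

Var(ȳ_str) = Σₕ Wₕ²(1 − fₕ)sₕ²/nₕ with Wₕ = Nₕ/N, N = 20793.
Nonprofit: Wₕ = 0.44524600; term = 0.44524600²·(1 − 0.02549147)·688.2/236 = 0.56336305.
Private: Wₕ = 0.42052614; term = 0.42052614²·(1 − 0.23924977)·2680/2092 = 0.172346.
Public: Wₕ = 0.13422787; term = 0.13422787²·(1 − 0.04693658)·4830/131 = 0.63311558.
Sum = 1.3688246.

1.3688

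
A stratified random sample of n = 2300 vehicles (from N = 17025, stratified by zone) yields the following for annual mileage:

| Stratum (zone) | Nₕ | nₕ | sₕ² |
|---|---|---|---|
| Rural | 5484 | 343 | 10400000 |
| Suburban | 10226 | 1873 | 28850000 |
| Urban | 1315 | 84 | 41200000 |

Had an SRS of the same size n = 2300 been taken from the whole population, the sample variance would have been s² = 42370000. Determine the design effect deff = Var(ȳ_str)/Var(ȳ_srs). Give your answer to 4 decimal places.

Var(ȳ_str) = Σ Wₕ²(1−fₕ)sₕ²/nₕ with Wₕ = Nₕ/17025:
  Rural: (5484/17025)²·(1−343/5484)·10400000/343 = 2949.2394
  Suburban: (10226/17025)²·(1−1873/10226)·28850000/1873 = 4539.2287
  Urban: (1315/17025)²·(1−84/1315)·41200000/84 = 2739.2237
  → Var(ȳ_str) = 10227.692.
Var(ȳ_srs) = (1 − 2300/17025)·42370000/2300 = 15933.046.
deff = 10227.692 / 15933.046 = 0.6419.

0.6419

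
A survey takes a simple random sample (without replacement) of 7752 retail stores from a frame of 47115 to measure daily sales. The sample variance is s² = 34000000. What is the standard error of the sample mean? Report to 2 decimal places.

60.53

Under SRS without replacement, Var(ȳ) = (1 − f)·s²/n with f = n/N = 7752/47115 = 0.16453359.
Var(ȳ) = (1 − 0.16453359)·34000000/7752 = 0.83546641·4385.9649 = 3664.3264.
SE(ȳ) = √(3664.3264) = 60.53.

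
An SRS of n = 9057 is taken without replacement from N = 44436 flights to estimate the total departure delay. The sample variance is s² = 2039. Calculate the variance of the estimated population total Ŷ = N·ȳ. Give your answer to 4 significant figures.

3.539 × 10^8

Var(Ŷ) = N²·Var(ȳ) = N²·(1 − n/N)·s²/n.
f = 9057/44436 = 0.20382123; Var(ȳ) = 0.79617877·2039/9057 = 0.17924352.
Var(Ŷ) = 44436² · 0.17924352 = 3.5392674 × 10^8.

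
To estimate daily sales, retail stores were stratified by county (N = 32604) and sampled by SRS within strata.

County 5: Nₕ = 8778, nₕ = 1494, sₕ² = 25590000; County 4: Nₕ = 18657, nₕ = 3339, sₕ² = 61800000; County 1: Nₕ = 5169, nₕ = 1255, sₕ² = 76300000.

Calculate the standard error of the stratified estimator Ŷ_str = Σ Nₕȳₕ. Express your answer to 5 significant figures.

2.7595 × 10^6

Var(Ŷ_str) = Σₕ Nₕ²(1 − fₕ)sₕ²/nₕ.
County 5: 8778²·(1 − 1494/8778)·25590000/1494 = 1.0951792 × 10^12.
County 4: 18657²·(1 − 3339/18657)·61800000/3339 = 5.289516 × 10^12.
County 1: 5169²·(1 − 1255/5169)·76300000/1255 = 1.2300087 × 10^12.
Sum = 7.6147039 × 10^12.
SE = √(7.6147039 × 10^12) = 2.7595 × 10^6.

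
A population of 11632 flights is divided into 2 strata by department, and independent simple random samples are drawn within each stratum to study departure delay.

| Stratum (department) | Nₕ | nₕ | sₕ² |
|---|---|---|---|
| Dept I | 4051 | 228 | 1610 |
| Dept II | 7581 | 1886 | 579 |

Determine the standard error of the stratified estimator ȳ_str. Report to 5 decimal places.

0.95195

Var(ȳ_str) = Σₕ Wₕ²(1 − fₕ)sₕ²/nₕ with Wₕ = Nₕ/N, N = 11632.
Dept I: Wₕ = 0.34826341; term = 0.34826341²·(1 − 0.05628240)·1610/228 = 0.80825571.
Dept II: Wₕ = 0.65173659; term = 0.65173659²·(1 − 0.24877984)·579/1886 = 0.097959896.
Sum = 0.90621561.
SE = √(0.90621561) = 0.95195.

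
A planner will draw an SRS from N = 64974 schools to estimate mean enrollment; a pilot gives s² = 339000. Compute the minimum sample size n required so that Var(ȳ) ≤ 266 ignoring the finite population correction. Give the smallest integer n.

1275

Without fpc, n₀ = s²/D = 339000/266 = 1274.4361.
Rounding up, n = 1275.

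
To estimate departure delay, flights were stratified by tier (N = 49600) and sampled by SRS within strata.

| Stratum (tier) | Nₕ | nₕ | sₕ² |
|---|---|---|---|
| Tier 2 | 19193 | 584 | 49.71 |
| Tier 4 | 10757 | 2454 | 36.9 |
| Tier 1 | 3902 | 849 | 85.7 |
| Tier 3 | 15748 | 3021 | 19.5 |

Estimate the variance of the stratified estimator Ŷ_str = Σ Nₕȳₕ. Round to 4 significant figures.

Var(Ŷ_str) = Σₕ Nₕ²(1 − fₕ)sₕ²/nₕ.
Tier 2: 19193²·(1 − 584/19193)·49.71/584 = 3.0401626 × 10^7.
Tier 4: 10757²·(1 − 2454/10757)·36.9/2454 = 1.3430062 × 10^6.
Tier 1: 3902²·(1 − 849/3902)·85.7/849 = 1.2025059 × 10^6.
Tier 3: 15748²·(1 − 3021/15748)·19.5/3021 = 1.2937052 × 10^6.
Sum = 3.4240843 × 10^7.

3.424 × 10^7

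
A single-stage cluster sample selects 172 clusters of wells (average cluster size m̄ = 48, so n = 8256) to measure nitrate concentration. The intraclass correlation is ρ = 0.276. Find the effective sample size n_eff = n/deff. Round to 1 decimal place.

deff = 1 + (48 − 1)·0.276 = 1 + 12.972 = 13.972.
n_eff = 8256 / 13.972 = 590.9.

590.9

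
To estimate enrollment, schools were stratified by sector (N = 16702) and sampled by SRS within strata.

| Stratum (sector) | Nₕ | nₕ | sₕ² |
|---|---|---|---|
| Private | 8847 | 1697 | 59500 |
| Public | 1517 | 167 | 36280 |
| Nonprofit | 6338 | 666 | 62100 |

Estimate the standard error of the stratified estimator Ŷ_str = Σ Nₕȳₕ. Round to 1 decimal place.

77555.1

Var(Ŷ_str) = Σₕ Nₕ²(1 − fₕ)sₕ²/nₕ.
Private: 8847²·(1 − 1697/8847)·59500/1697 = 2.2178756 × 10^9.
Public: 1517²·(1 − 167/1517)·36280/167 = 4.4490794 × 10^8.
Nonprofit: 6338²·(1 − 666/6338)·62100/666 = 3.352014 × 10^9.
Sum = 6.0147975 × 10^9.
SE = √(6.0147975 × 10^9) = 77555.1.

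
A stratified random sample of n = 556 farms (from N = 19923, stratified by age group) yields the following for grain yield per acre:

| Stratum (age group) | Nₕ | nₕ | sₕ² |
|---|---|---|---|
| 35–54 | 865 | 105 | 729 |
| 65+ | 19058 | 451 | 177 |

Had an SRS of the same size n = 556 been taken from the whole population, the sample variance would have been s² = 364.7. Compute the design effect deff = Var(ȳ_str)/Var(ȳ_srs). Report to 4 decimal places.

0.5679

Var(ȳ_str) = Σ Wₕ²(1−fₕ)sₕ²/nₕ with Wₕ = Nₕ/19923:
  35–54: (865/19923)²·(1−105/865)·729/105 = 0.011498957
  65+: (19058/19923)²·(1−451/19058)·177/451 = 0.35062343
  → Var(ȳ_str) = 0.36212239.
Var(ȳ_srs) = (1 − 556/19923)·364.7/556 = 0.63762978.
deff = 0.36212239 / 0.63762978 = 0.5679.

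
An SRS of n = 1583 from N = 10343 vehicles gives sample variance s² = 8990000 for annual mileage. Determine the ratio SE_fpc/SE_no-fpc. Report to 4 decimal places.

f = n/N = 1583/10343 = 0.15305037.
SE_no-fpc = √(s²/n) = 75.359739; SE_fpc = √((1−f)s²/n) = 69.353467.
Ratio = √(1−f) = 0.92029866.

0.9203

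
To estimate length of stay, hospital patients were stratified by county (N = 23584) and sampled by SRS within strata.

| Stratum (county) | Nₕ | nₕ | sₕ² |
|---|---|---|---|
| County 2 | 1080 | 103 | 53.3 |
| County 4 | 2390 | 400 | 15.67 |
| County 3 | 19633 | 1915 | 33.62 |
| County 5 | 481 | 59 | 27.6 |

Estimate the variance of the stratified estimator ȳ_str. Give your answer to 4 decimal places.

0.0125

Var(ȳ_str) = Σₕ Wₕ²(1 − fₕ)sₕ²/nₕ with Wₕ = Nₕ/N, N = 23584.
County 2: Wₕ = 0.04579376; term = 0.04579376²·(1 − 0.09537037)·53.3/103 = 9.8168775 × 10^-4.
County 4: Wₕ = 0.10133989; term = 0.10133989²·(1 − 0.16736402)·15.67/400 = 3.3498476 × 10^-4.
County 3: Wₕ = 0.83247117; term = 0.83247117²·(1 − 0.09753986)·33.62/1915 = 0.010979824.
County 5: Wₕ = 0.02039518; term = 0.02039518²·(1 − 0.12266112)·27.6/59 = 1.7071814 × 10^-4.
Sum = 0.012467215.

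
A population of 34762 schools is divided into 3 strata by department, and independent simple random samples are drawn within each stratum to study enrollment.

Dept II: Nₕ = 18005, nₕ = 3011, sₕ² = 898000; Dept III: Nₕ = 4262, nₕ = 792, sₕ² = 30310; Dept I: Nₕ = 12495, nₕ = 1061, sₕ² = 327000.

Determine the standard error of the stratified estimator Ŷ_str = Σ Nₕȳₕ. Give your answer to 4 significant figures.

Var(Ŷ_str) = Σₕ Nₕ²(1 − fₕ)sₕ²/nₕ.
Dept II: 18005²·(1 − 3011/18005)·898000/3011 = 8.0514892 × 10^10.
Dept III: 4262²·(1 − 792/4262)·30310/792 = 5.6598338 × 10^8.
Dept I: 12495²·(1 − 1061/12495)·327000/1061 = 4.4031838 × 10^10.
Sum = 1.2511271 × 10^11.
SE = √(1.2511271 × 10^11) = 353700.

353700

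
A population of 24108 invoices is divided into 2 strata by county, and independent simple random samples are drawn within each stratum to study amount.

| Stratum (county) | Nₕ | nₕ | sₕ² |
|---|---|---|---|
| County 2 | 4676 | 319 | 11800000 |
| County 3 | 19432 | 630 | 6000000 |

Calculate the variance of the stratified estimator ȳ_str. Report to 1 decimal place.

Var(ȳ_str) = Σₕ Wₕ²(1 − fₕ)sₕ²/nₕ with Wₕ = Nₕ/N, N = 24108.
County 2: Wₕ = 0.19396051; term = 0.19396051²·(1 − 0.06822070)·11800000/319 = 1296.6747.
County 3: Wₕ = 0.80603949; term = 0.80603949²·(1 − 0.03242075)·6000000/630 = 5987.0086.
Sum = 7283.6833.

7283.7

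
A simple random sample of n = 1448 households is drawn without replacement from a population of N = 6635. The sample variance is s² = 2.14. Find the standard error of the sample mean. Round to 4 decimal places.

0.0340

Under SRS without replacement, Var(ȳ) = (1 − f)·s²/n with f = n/N = 1448/6635 = 0.21823662.
Var(ȳ) = (1 − 0.21823662)·2.14/1448 = 0.78176338·0.0014779006 = 0.0011553685.
SE(ȳ) = √(0.0011553685) = 0.0340.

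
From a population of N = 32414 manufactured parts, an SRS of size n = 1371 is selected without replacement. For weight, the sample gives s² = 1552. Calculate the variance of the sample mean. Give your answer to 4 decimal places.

Under SRS without replacement, Var(ȳ) = (1 − f)·s²/n with f = n/N = 1371/32414 = 0.04229654.
Var(ȳ) = (1 − 0.04229654)·1552/1371 = 0.95770346·1.1320204 = 1.0841399.

1.0841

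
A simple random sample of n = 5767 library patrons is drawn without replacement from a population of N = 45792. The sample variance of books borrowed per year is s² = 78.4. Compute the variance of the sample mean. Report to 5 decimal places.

0.01188

Under SRS without replacement, Var(ȳ) = (1 − f)·s²/n with f = n/N = 5767/45792 = 0.12593903.
Var(ȳ) = (1 − 0.12593903)·78.4/5767 = 0.87406097·0.01359459 = 0.0118825.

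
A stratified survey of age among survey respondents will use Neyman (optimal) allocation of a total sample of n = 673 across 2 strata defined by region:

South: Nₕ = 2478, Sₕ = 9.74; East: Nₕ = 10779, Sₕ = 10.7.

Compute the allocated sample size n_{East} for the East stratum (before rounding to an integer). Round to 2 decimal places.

Neyman allocation: nₕ = n·NₕSₕ / Σⱼ NⱼSⱼ.
Σ NⱼSⱼ = 2478·9.74 + 10779·10.7 = 139471.02.
n_{East} = 673·10779·10.7 / 139471.02 = 556.54.

556.54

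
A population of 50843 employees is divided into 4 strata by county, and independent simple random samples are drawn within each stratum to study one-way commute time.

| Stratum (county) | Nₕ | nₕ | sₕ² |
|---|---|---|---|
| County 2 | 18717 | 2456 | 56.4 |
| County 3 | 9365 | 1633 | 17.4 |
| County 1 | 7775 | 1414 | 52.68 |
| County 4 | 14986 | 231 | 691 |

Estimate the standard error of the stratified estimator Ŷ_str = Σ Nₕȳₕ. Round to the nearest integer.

25905

Var(Ŷ_str) = Σₕ Nₕ²(1 − fₕ)sₕ²/nₕ.
County 2: 18717²·(1 − 2456/18717)·56.4/2456 = 6.9893088 × 10^6.
County 3: 9365²·(1 − 1633/9365)·17.4/1633 = 771547.54.
County 1: 7775²·(1 − 1414/7775)·52.68/1414 = 1.8425622 × 10^6.
County 4: 14986²·(1 − 231/14986)·691/231 = 6.6144084 × 10^8.
Sum = 6.7104426 × 10^8.
SE = √(6.7104426 × 10^8) = 25905.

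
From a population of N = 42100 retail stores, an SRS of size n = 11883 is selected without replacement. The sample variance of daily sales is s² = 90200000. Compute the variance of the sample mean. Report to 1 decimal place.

5448.2

Under SRS without replacement, Var(ȳ) = (1 − f)·s²/n with f = n/N = 11883/42100 = 0.28225653.
Var(ȳ) = (1 − 0.28225653)·90200000/11883 = 0.71774347·7590.6758 = 5448.1579.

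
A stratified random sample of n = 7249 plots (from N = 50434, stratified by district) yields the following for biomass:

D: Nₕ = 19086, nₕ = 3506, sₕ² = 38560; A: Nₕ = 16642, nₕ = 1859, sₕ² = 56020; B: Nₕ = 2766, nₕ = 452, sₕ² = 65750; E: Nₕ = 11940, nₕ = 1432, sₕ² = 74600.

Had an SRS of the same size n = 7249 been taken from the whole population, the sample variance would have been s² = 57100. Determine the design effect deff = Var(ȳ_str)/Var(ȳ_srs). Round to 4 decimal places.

Var(ȳ_str) = Σ Wₕ²(1−fₕ)sₕ²/nₕ with Wₕ = Nₕ/50434:
  D: (19086/50434)²·(1−3506/19086)·38560/3506 = 1.2857622
  A: (16642/50434)²·(1−1859/16642)·56020/1859 = 2.9146404
  B: (2766/50434)²·(1−452/2766)·65750/452 = 0.36603787
  E: (11940/50434)²·(1−1432/11940)·74600/1432 = 2.5696464
  → Var(ȳ_str) = 7.1360869.
Var(ȳ_srs) = (1 − 7249/50434)·57100/7249 = 6.7447758.
deff = 7.1360869 / 6.7447758 = 1.0580.

1.0580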